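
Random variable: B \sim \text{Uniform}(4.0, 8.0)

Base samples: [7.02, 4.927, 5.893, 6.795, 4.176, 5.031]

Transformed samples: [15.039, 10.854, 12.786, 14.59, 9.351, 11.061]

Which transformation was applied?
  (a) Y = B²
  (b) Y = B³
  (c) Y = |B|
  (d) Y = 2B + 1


Checking option (d) Y = 2B + 1:
  B = 7.02 -> Y = 15.039 ✓
  B = 4.927 -> Y = 10.854 ✓
  B = 5.893 -> Y = 12.786 ✓
All samples match this transformation.

(d) 2B + 1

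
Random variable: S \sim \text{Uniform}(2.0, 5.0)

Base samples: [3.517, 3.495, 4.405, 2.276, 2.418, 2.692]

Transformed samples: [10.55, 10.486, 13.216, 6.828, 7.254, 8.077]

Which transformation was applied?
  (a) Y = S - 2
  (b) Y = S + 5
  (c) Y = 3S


Checking option (c) Y = 3S:
  S = 3.517 -> Y = 10.55 ✓
  S = 3.495 -> Y = 10.486 ✓
  S = 4.405 -> Y = 13.216 ✓
All samples match this transformation.

(c) 3S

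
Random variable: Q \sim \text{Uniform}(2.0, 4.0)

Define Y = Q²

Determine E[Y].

Using E[X²] = Var(X) + (E[X])²:
E[Q] = 3
Var(Q) = (4 - 2)^2/12 = 0.33333333
E[Q²] = 0.33333333 + 3² = 0.33333333 + 9 = 9.3333333

9.3333333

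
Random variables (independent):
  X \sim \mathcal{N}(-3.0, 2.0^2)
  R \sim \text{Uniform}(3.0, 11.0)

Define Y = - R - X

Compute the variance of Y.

For independent RVs: Var(aX + bY) = a²Var(X) + b²Var(Y)
Var(X) = 4
Var(R) = 5.3333333
Var(Y) = (-1)²*4 + (-1)²*5.3333333
= 1*4 + 1*5.3333333 = 9.3333333

9.3333333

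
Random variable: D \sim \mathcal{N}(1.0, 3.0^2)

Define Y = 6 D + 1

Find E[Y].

For Y = 6D + 1:
E[Y] = 6 * E[D] + 1
E[D] = 1.0 = 1
E[Y] = 6 * 1 + 1 = 7

7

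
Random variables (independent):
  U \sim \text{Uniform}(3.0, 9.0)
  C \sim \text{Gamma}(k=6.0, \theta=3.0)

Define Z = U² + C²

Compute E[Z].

E[Z] = E[U²] + E[C²]
E[U²] = Var(U) + E[U]² = 3 + 36 = 39
E[C²] = Var(C) + E[C]² = 54 + 324 = 378
E[Z] = 39 + 378 = 417

417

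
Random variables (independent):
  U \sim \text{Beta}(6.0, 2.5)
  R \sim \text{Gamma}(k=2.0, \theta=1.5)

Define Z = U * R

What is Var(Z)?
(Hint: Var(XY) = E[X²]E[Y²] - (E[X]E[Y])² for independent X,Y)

Var(XY) = E[X²]E[Y²] - (E[X]E[Y])²
E[U] = 0.70588235, Var(U) = 0.021853943
E[R] = 3, Var(R) = 4.5
E[U²] = 0.021853943 + 0.70588235² = 0.52012384
E[R²] = 4.5 + 3² = 13.5
Var(Z) = 0.52012384*13.5 - (0.70588235*3)²
= 7.0216718 - 4.4844291 = 2.5372428

2.5372428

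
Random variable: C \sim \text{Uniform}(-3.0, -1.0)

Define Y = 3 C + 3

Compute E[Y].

For Y = 3C + 3:
E[Y] = 3 * E[C] + 3
E[C] = (-3 - 1)/2 = -2
E[Y] = 3 * (-2) + 3 = -3

-3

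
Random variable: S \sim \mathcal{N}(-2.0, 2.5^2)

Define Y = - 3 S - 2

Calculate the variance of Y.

For Y = aS + b: Var(Y) = a² * Var(S)
Var(S) = 2.5^2 = 6.25
Var(Y) = (-3)² * 6.25 = 9 * 6.25 = 56.25

56.25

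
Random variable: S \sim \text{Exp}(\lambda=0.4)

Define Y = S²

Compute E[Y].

E[S²] = Var(S) + (E[S])² = 6.25 + 6.25 = 12.5

12.5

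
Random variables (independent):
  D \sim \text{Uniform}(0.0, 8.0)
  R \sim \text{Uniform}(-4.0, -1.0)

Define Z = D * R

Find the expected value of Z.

For independent RVs: E[XY] = E[X]*E[Y]
E[D] = 4
E[R] = -2.5
E[Z] = 4 * (-2.5) = -10

-10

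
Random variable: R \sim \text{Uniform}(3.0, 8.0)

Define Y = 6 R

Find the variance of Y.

For Y = aR + b: Var(Y) = a² * Var(R)
Var(R) = (8 - 3)^2/12 = 2.0833333
Var(Y) = 6² * 2.0833333 = 36 * 2.0833333 = 75

75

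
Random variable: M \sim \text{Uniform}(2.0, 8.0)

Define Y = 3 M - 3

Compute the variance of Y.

For Y = aM + b: Var(Y) = a² * Var(M)
Var(M) = (8 - 2)^2/12 = 3
Var(Y) = 3² * 3 = 9 * 3 = 27

27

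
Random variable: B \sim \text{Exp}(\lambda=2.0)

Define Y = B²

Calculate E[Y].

E[B²] = Var(B) + (E[B])² = 0.25 + 0.25 = 0.5

0.5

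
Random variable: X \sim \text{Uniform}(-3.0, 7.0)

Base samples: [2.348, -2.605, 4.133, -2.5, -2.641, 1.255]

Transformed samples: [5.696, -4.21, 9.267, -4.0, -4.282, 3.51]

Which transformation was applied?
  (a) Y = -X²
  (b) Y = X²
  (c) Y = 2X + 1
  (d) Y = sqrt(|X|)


Checking option (c) Y = 2X + 1:
  X = 2.348 -> Y = 5.696 ✓
  X = -2.605 -> Y = -4.21 ✓
  X = 4.133 -> Y = 9.267 ✓
All samples match this transformation.

(c) 2X + 1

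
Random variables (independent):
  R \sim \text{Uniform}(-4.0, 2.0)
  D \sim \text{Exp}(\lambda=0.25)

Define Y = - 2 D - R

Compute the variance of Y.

For independent RVs: Var(aX + bY) = a²Var(X) + b²Var(Y)
Var(R) = 3
Var(D) = 16
Var(Y) = (-1)²*3 + (-2)²*16
= 1*3 + 4*16 = 67

67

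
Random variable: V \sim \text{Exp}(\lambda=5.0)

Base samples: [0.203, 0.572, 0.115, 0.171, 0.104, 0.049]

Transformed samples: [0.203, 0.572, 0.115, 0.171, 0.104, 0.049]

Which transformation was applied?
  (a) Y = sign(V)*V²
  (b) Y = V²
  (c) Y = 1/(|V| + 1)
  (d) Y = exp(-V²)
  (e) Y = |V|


Checking option (e) Y = |V|:
  V = 0.203 -> Y = 0.203 ✓
  V = 0.572 -> Y = 0.572 ✓
  V = 0.115 -> Y = 0.115 ✓
All samples match this transformation.

(e) |V|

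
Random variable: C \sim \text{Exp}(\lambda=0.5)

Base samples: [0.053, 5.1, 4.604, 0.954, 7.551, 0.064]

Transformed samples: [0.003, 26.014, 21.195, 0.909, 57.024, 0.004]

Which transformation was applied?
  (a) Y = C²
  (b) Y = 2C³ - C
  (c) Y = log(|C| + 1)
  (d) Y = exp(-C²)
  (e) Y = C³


Checking option (a) Y = C²:
  C = 0.053 -> Y = 0.003 ✓
  C = 5.1 -> Y = 26.014 ✓
  C = 4.604 -> Y = 21.195 ✓
All samples match this transformation.

(a) C²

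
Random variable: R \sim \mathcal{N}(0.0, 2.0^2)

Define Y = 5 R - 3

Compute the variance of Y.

For Y = aR + b: Var(Y) = a² * Var(R)
Var(R) = 2.0^2 = 4
Var(Y) = 5² * 4 = 25 * 4 = 100

100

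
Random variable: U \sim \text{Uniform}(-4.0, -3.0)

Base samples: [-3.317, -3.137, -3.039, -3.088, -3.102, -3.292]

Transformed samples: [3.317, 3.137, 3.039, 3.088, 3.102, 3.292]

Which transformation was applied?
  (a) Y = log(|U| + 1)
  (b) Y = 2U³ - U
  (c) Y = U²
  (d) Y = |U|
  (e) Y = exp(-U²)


Checking option (d) Y = |U|:
  U = -3.317 -> Y = 3.317 ✓
  U = -3.137 -> Y = 3.137 ✓
  U = -3.039 -> Y = 3.039 ✓
All samples match this transformation.

(d) |U|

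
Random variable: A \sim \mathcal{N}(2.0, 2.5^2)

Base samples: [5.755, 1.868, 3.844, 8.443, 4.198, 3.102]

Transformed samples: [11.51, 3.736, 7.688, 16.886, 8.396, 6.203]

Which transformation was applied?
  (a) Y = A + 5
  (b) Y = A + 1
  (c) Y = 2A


Checking option (c) Y = 2A:
  A = 5.755 -> Y = 11.51 ✓
  A = 1.868 -> Y = 3.736 ✓
  A = 3.844 -> Y = 7.688 ✓
All samples match this transformation.

(c) 2A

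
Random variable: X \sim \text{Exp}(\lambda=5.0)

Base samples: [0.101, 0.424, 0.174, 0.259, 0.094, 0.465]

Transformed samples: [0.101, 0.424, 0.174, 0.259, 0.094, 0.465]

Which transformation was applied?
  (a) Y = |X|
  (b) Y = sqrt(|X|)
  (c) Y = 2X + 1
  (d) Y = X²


Checking option (a) Y = |X|:
  X = 0.101 -> Y = 0.101 ✓
  X = 0.424 -> Y = 0.424 ✓
  X = 0.174 -> Y = 0.174 ✓
All samples match this transformation.

(a) |X|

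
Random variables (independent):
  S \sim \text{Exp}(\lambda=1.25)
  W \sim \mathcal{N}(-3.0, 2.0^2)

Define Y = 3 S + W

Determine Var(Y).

For independent RVs: Var(aX + bY) = a²Var(X) + b²Var(Y)
Var(S) = 0.64
Var(W) = 4
Var(Y) = 3²*0.64 + 1²*4
= 9*0.64 + 1*4 = 9.76

9.76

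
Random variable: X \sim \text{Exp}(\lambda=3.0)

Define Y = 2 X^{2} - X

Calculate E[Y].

E[Y] = 2*E[X²] - 1*E[X]
E[X] = 0.33333333
E[X²] = Var(X) + (E[X])² = 0.11111111 + 0.11111111 = 0.22222222
E[Y] = 2*0.22222222 - 1*0.33333333 = 0.11111111

0.11111111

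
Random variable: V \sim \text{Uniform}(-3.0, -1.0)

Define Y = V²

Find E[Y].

E[V²] = Var(V) + (E[V])² = 0.33333333 + 4 = 4.3333333

4.3333333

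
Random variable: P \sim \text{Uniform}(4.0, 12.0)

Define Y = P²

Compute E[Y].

Using E[X²] = Var(X) + (E[X])²:
E[P] = 8
Var(P) = (12 - 4)^2/12 = 5.3333333
E[P²] = 5.3333333 + 8² = 5.3333333 + 64 = 69.333333

69.333333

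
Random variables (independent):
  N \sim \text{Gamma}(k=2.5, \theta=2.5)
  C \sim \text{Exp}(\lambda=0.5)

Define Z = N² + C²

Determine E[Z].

E[Z] = E[N²] + E[C²]
E[N²] = Var(N) + E[N]² = 15.625 + 39.0625 = 54.6875
E[C²] = Var(C) + E[C]² = 4 + 4 = 8
E[Z] = 54.6875 + 8 = 62.6875

62.6875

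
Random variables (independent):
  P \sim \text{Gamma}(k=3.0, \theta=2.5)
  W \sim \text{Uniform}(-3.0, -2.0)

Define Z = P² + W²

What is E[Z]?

E[Z] = E[P²] + E[W²]
E[P²] = Var(P) + E[P]² = 18.75 + 56.25 = 75
E[W²] = Var(W) + E[W]² = 0.083333333 + 6.25 = 6.3333333
E[Z] = 75 + 6.3333333 = 81.333333

81.333333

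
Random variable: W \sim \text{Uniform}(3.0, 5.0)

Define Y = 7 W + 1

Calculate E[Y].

For Y = 7W + 1:
E[Y] = 7 * E[W] + 1
E[W] = (3 + 5)/2 = 4
E[Y] = 7 * 4 + 1 = 29

29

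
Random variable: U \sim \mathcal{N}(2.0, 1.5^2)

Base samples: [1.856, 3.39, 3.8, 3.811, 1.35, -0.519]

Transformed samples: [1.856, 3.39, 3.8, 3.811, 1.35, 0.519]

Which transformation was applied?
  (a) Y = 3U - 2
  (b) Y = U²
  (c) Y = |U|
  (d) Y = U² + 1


Checking option (c) Y = |U|:
  U = 1.856 -> Y = 1.856 ✓
  U = 3.39 -> Y = 3.39 ✓
  U = 3.8 -> Y = 3.8 ✓
All samples match this transformation.

(c) |U|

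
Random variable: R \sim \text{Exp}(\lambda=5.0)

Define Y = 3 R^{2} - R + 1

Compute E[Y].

E[Y] = 3*E[R²] - 1*E[R] + 1
E[R] = 0.2
E[R²] = Var(R) + (E[R])² = 0.04 + 0.04 = 0.08
E[Y] = 3*0.08 - 1*0.2 + 1 = 1.04

1.04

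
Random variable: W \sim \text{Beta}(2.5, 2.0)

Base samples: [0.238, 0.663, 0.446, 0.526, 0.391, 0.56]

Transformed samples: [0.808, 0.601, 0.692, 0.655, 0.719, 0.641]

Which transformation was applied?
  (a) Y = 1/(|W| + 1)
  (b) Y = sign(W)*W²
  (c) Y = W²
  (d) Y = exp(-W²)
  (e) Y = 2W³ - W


Checking option (a) Y = 1/(|W| + 1):
  W = 0.238 -> Y = 0.808 ✓
  W = 0.663 -> Y = 0.601 ✓
  W = 0.446 -> Y = 0.692 ✓
All samples match this transformation.

(a) 1/(|W| + 1)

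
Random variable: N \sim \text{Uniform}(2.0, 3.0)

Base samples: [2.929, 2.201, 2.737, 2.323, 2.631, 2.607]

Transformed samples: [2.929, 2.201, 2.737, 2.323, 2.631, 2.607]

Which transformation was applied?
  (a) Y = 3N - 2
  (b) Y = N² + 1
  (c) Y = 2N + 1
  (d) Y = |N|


Checking option (d) Y = |N|:
  N = 2.929 -> Y = 2.929 ✓
  N = 2.201 -> Y = 2.201 ✓
  N = 2.737 -> Y = 2.737 ✓
All samples match this transformation.

(d) |N|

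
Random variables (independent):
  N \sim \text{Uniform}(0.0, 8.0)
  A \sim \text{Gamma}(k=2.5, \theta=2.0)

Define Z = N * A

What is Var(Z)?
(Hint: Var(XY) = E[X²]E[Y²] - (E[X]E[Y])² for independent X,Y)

Var(XY) = E[X²]E[Y²] - (E[X]E[Y])²
E[N] = 4, Var(N) = 5.3333333
E[A] = 5, Var(A) = 10
E[N²] = 5.3333333 + 4² = 21.333333
E[A²] = 10 + 5² = 35
Var(Z) = 21.333333*35 - (4*5)²
= 746.66667 - 400 = 346.66667

346.66667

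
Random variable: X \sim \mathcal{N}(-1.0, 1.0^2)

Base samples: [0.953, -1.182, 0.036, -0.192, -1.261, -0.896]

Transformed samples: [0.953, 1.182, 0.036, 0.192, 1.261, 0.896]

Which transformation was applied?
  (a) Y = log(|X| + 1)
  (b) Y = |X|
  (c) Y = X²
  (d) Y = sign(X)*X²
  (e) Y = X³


Checking option (b) Y = |X|:
  X = 0.953 -> Y = 0.953 ✓
  X = -1.182 -> Y = 1.182 ✓
  X = 0.036 -> Y = 0.036 ✓
All samples match this transformation.

(b) |X|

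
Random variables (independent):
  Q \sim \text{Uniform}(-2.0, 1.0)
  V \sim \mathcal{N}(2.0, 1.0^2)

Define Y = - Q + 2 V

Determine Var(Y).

For independent RVs: Var(aX + bY) = a²Var(X) + b²Var(Y)
Var(Q) = 0.75
Var(V) = 1
Var(Y) = (-1)²*0.75 + 2²*1
= 1*0.75 + 4*1 = 4.75

4.75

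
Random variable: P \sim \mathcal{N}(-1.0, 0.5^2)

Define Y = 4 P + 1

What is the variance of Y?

For Y = aP + b: Var(Y) = a² * Var(P)
Var(P) = 0.5^2 = 0.25
Var(Y) = 4² * 0.25 = 16 * 0.25 = 4

4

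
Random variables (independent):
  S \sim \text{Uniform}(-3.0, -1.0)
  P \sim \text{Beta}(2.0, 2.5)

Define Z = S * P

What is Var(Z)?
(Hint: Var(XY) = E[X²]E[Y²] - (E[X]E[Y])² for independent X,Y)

Var(XY) = E[X²]E[Y²] - (E[X]E[Y])²
E[S] = -2, Var(S) = 0.33333333
E[P] = 0.44444444, Var(P) = 0.044893378
E[S²] = 0.33333333 + (-2)² = 4.3333333
E[P²] = 0.044893378 + 0.44444444² = 0.24242424
Var(Z) = 4.3333333*0.24242424 - (-2*0.44444444)²
= 1.0505051 - 0.79012346 = 0.26038159

0.26038159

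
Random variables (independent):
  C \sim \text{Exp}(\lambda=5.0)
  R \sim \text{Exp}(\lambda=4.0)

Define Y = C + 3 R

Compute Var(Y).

For independent RVs: Var(aX + bY) = a²Var(X) + b²Var(Y)
Var(C) = 0.04
Var(R) = 0.0625
Var(Y) = 1²*0.04 + 3²*0.0625
= 1*0.04 + 9*0.0625 = 0.6025

0.6025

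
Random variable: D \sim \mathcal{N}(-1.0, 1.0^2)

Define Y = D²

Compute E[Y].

E[D²] = Var(D) + (E[D])² = 1 + 1 = 2

2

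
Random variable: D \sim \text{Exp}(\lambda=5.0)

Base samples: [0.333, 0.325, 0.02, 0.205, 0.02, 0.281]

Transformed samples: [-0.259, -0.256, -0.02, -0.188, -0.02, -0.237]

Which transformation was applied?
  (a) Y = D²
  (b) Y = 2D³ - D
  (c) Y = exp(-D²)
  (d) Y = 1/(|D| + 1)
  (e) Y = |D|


Checking option (b) Y = 2D³ - D:
  D = 0.333 -> Y = -0.259 ✓
  D = 0.325 -> Y = -0.256 ✓
  D = 0.02 -> Y = -0.02 ✓
All samples match this transformation.

(b) 2D³ - D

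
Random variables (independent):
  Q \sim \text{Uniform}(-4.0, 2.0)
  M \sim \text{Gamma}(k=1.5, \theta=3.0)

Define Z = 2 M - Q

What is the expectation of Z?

E[Z] = -1*E[Q] + 2*E[M]
E[Q] = -1
E[M] = 4.5
E[Z] = -1*(-1) + 2*4.5 = 10

10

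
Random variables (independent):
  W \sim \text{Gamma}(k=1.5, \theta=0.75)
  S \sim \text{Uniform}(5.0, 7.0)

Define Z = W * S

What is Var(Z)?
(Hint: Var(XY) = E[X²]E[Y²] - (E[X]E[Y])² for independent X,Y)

Var(XY) = E[X²]E[Y²] - (E[X]E[Y])²
E[W] = 1.125, Var(W) = 0.84375
E[S] = 6, Var(S) = 0.33333333
E[W²] = 0.84375 + 1.125² = 2.109375
E[S²] = 0.33333333 + 6² = 36.333333
Var(Z) = 2.109375*36.333333 - (1.125*6)²
= 76.640625 - 45.5625 = 31.078125

31.078125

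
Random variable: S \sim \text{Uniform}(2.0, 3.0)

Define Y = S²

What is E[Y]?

Using E[X²] = Var(X) + (E[X])²:
E[S] = 2.5
Var(S) = (3 - 2)^2/12 = 0.083333333
E[S²] = 0.083333333 + 2.5² = 0.083333333 + 6.25 = 6.3333333

6.3333333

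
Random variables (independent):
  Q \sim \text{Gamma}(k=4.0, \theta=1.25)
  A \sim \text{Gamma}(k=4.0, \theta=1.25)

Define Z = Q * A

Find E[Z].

For independent RVs: E[XY] = E[X]*E[Y]
E[Q] = 5
E[A] = 5
E[Z] = 5 * 5 = 25

25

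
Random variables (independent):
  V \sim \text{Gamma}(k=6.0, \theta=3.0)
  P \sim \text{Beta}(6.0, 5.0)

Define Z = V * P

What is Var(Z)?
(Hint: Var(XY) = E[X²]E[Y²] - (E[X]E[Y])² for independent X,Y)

Var(XY) = E[X²]E[Y²] - (E[X]E[Y])²
E[V] = 18, Var(V) = 54
E[P] = 0.54545455, Var(P) = 0.020661157
E[V²] = 54 + 18² = 378
E[P²] = 0.020661157 + 0.54545455² = 0.31818182
Var(Z) = 378*0.31818182 - (18*0.54545455)²
= 120.27273 - 96.396694 = 23.876033

23.876033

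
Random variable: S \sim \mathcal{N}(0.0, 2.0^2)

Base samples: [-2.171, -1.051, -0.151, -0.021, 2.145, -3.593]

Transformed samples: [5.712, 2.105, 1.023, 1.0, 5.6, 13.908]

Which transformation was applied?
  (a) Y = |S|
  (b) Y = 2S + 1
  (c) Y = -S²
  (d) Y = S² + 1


Checking option (d) Y = S² + 1:
  S = -2.171 -> Y = 5.712 ✓
  S = -1.051 -> Y = 2.105 ✓
  S = -0.151 -> Y = 1.023 ✓
All samples match this transformation.

(d) S² + 1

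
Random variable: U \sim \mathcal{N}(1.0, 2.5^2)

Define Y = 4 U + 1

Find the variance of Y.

For Y = aU + b: Var(Y) = a² * Var(U)
Var(U) = 2.5^2 = 6.25
Var(Y) = 4² * 6.25 = 16 * 6.25 = 100

100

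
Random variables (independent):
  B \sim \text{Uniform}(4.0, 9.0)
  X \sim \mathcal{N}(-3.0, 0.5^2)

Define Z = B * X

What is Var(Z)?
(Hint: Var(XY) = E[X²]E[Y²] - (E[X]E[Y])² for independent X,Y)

Var(XY) = E[X²]E[Y²] - (E[X]E[Y])²
E[B] = 6.5, Var(B) = 2.0833333
E[X] = -3, Var(X) = 0.25
E[B²] = 2.0833333 + 6.5² = 44.333333
E[X²] = 0.25 + (-3)² = 9.25
Var(Z) = 44.333333*9.25 - (6.5*(-3))²
= 410.08333 - 380.25 = 29.833333

29.833333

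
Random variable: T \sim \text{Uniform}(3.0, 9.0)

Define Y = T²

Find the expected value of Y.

Using E[X²] = Var(X) + (E[X])²:
E[T] = 6
Var(T) = (9 - 3)^2/12 = 3
E[T²] = 3 + 6² = 3 + 36 = 39

39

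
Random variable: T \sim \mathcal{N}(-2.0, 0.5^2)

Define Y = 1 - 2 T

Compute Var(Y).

For Y = aT + b: Var(Y) = a² * Var(T)
Var(T) = 0.5^2 = 0.25
Var(Y) = (-2)² * 0.25 = 4 * 0.25 = 1

1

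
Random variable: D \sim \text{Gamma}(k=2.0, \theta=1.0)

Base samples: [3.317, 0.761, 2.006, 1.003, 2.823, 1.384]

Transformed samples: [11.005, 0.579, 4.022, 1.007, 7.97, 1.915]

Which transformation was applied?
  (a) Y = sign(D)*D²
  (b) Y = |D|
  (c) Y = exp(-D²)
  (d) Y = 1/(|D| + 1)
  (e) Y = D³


Checking option (a) Y = sign(D)*D²:
  D = 3.317 -> Y = 11.005 ✓
  D = 0.761 -> Y = 0.579 ✓
  D = 2.006 -> Y = 4.022 ✓
All samples match this transformation.

(a) sign(D)*D²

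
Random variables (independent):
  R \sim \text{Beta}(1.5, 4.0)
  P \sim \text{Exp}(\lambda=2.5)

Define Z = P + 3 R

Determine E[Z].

E[Z] = 3*E[R] + 1*E[P]
E[R] = 0.27272727
E[P] = 0.4
E[Z] = 3*0.27272727 + 1*0.4 = 1.2181818

1.2181818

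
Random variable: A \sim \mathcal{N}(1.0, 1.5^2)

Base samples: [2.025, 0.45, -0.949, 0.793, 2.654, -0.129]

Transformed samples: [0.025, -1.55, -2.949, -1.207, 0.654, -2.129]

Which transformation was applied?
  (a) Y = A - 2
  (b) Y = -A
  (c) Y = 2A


Checking option (a) Y = A - 2:
  A = 2.025 -> Y = 0.025 ✓
  A = 0.45 -> Y = -1.55 ✓
  A = -0.949 -> Y = -2.949 ✓
All samples match this transformation.

(a) A - 2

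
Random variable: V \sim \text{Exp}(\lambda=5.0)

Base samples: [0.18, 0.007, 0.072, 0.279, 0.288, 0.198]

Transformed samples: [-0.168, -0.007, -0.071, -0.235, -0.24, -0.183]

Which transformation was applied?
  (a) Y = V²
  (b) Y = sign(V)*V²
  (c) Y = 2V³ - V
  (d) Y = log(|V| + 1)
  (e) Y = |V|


Checking option (c) Y = 2V³ - V:
  V = 0.18 -> Y = -0.168 ✓
  V = 0.007 -> Y = -0.007 ✓
  V = 0.072 -> Y = -0.071 ✓
All samples match this transformation.

(c) 2V³ - V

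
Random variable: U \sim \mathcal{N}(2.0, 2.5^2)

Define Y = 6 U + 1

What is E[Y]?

For Y = 6U + 1:
E[Y] = 6 * E[U] + 1
E[U] = 2.0 = 2
E[Y] = 6 * 2 + 1 = 13

13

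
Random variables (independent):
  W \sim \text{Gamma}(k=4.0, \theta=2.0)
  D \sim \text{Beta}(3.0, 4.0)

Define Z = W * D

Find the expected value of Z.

For independent RVs: E[XY] = E[X]*E[Y]
E[W] = 8
E[D] = 0.42857143
E[Z] = 8 * 0.42857143 = 3.4285714

3.4285714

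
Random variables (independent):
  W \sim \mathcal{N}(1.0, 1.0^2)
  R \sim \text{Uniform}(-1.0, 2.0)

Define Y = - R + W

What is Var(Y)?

For independent RVs: Var(aX + bY) = a²Var(X) + b²Var(Y)
Var(W) = 1
Var(R) = 0.75
Var(Y) = 1²*1 + (-1)²*0.75
= 1*1 + 1*0.75 = 1.75

1.75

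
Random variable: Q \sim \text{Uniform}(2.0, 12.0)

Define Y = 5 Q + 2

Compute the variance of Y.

For Y = aQ + b: Var(Y) = a² * Var(Q)
Var(Q) = (12 - 2)^2/12 = 8.3333333
Var(Y) = 5² * 8.3333333 = 25 * 8.3333333 = 208.33333

208.33333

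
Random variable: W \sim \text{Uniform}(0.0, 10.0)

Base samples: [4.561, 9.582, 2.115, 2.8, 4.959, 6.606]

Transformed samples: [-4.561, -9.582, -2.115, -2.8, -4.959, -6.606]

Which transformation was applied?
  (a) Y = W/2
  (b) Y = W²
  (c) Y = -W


Checking option (c) Y = -W:
  W = 4.561 -> Y = -4.561 ✓
  W = 9.582 -> Y = -9.582 ✓
  W = 2.115 -> Y = -2.115 ✓
All samples match this transformation.

(c) -W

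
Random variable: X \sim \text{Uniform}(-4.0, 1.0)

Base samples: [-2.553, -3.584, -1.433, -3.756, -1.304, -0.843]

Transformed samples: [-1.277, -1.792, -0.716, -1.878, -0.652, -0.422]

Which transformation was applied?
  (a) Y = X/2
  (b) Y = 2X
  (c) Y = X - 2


Checking option (a) Y = X/2:
  X = -2.553 -> Y = -1.277 ✓
  X = -3.584 -> Y = -1.792 ✓
  X = -1.433 -> Y = -0.716 ✓
All samples match this transformation.

(a) X/2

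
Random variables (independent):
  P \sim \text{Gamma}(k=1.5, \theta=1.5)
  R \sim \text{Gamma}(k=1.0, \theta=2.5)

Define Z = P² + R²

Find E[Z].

E[Z] = E[P²] + E[R²]
E[P²] = Var(P) + E[P]² = 3.375 + 5.0625 = 8.4375
E[R²] = Var(R) + E[R]² = 6.25 + 6.25 = 12.5
E[Z] = 8.4375 + 12.5 = 20.9375

20.9375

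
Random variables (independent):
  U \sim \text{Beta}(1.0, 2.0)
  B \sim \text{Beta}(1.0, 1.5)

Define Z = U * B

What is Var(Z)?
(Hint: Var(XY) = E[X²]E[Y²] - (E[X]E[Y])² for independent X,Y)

Var(XY) = E[X²]E[Y²] - (E[X]E[Y])²
E[U] = 0.33333333, Var(U) = 0.055555556
E[B] = 0.4, Var(B) = 0.068571429
E[U²] = 0.055555556 + 0.33333333² = 0.16666667
E[B²] = 0.068571429 + 0.4² = 0.22857143
Var(Z) = 0.16666667*0.22857143 - (0.33333333*0.4)²
= 0.038095238 - 0.017777778 = 0.02031746

0.02031746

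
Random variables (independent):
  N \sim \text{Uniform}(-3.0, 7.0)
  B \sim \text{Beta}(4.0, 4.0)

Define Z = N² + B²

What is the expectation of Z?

E[Z] = E[N²] + E[B²]
E[N²] = Var(N) + E[N]² = 8.3333333 + 4 = 12.333333
E[B²] = Var(B) + E[B]² = 0.027777778 + 0.25 = 0.27777778
E[Z] = 12.333333 + 0.27777778 = 12.611111

12.611111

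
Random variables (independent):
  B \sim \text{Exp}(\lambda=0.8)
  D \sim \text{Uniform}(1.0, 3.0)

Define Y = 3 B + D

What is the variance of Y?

For independent RVs: Var(aX + bY) = a²Var(X) + b²Var(Y)
Var(B) = 1.5625
Var(D) = 0.33333333
Var(Y) = 3²*1.5625 + 1²*0.33333333
= 9*1.5625 + 1*0.33333333 = 14.395833

14.395833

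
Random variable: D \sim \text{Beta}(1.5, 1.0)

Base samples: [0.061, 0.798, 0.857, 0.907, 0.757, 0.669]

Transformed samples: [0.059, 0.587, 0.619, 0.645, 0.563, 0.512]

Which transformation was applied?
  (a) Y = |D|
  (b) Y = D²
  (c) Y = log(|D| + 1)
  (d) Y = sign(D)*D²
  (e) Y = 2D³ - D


Checking option (c) Y = log(|D| + 1):
  D = 0.061 -> Y = 0.059 ✓
  D = 0.798 -> Y = 0.587 ✓
  D = 0.857 -> Y = 0.619 ✓
All samples match this transformation.

(c) log(|D| + 1)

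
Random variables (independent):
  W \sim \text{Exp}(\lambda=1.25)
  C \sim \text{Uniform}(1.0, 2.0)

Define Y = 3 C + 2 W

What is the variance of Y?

For independent RVs: Var(aX + bY) = a²Var(X) + b²Var(Y)
Var(W) = 0.64
Var(C) = 0.083333333
Var(Y) = 2²*0.64 + 3²*0.083333333
= 4*0.64 + 9*0.083333333 = 3.31

3.31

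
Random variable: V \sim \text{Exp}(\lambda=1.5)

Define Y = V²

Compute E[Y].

Using E[X²] = Var(X) + (E[X])²:
E[V] = 0.66666667
Var(V) = 1/1.5^2 = 0.44444444
E[V²] = 0.44444444 + 0.66666667² = 0.44444444 + 0.44444444 = 0.88888889

0.88888889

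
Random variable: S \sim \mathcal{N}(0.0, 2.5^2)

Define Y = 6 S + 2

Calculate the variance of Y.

For Y = aS + b: Var(Y) = a² * Var(S)
Var(S) = 2.5^2 = 6.25
Var(Y) = 6² * 6.25 = 36 * 6.25 = 225

225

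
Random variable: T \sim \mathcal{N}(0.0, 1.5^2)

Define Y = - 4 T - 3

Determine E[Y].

For Y = -4T - 3:
E[Y] = -4 * E[T] - 3
E[T] = 0.0 = 0
E[Y] = -4 * 0 - 3 = -3

-3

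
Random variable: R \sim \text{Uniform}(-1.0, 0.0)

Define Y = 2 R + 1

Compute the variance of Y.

For Y = aR + b: Var(Y) = a² * Var(R)
Var(R) = (0 + 1)^2/12 = 0.083333333
Var(Y) = 2² * 0.083333333 = 4 * 0.083333333 = 0.33333333

0.33333333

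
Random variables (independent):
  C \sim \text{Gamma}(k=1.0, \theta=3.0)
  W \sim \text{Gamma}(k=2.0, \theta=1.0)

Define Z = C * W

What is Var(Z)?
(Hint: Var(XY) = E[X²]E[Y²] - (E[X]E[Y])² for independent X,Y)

Var(XY) = E[X²]E[Y²] - (E[X]E[Y])²
E[C] = 3, Var(C) = 9
E[W] = 2, Var(W) = 2
E[C²] = 9 + 3² = 18
E[W²] = 2 + 2² = 6
Var(Z) = 18*6 - (3*2)²
= 108 - 36 = 72

72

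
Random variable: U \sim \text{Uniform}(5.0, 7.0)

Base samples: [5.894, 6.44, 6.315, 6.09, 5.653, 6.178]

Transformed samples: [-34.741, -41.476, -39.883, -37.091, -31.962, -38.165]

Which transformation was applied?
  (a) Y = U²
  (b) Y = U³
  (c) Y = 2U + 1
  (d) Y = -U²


Checking option (d) Y = -U²:
  U = 5.894 -> Y = -34.741 ✓
  U = 6.44 -> Y = -41.476 ✓
  U = 6.315 -> Y = -39.883 ✓
All samples match this transformation.

(d) -U²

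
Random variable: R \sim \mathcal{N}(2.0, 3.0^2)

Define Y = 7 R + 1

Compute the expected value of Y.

For Y = 7R + 1:
E[Y] = 7 * E[R] + 1
E[R] = 2.0 = 2
E[Y] = 7 * 2 + 1 = 15

15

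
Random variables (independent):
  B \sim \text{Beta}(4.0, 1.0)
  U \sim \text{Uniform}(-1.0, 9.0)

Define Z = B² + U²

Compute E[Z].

E[Z] = E[B²] + E[U²]
E[B²] = Var(B) + E[B]² = 0.026666667 + 0.64 = 0.66666667
E[U²] = Var(U) + E[U]² = 8.3333333 + 16 = 24.333333
E[Z] = 0.66666667 + 24.333333 = 25

25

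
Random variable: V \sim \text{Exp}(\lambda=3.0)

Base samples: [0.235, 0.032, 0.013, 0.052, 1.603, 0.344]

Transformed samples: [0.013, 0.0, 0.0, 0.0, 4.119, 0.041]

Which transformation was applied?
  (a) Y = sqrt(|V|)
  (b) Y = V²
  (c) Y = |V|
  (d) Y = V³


Checking option (d) Y = V³:
  V = 0.235 -> Y = 0.013 ✓
  V = 0.032 -> Y = 0.0 ✓
  V = 0.013 -> Y = 0.0 ✓
All samples match this transformation.

(d) V³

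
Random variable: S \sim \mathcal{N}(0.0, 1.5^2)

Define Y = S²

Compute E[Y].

Using E[X²] = Var(X) + (E[X])²:
E[S] = 0
Var(S) = 1.5^2 = 2.25
E[S²] = 2.25 + 0² = 2.25 + 0 = 2.25

2.25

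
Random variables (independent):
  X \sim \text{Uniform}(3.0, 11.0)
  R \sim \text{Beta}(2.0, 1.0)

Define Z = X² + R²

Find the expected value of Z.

E[Z] = E[X²] + E[R²]
E[X²] = Var(X) + E[X]² = 5.3333333 + 49 = 54.333333
E[R²] = Var(R) + E[R]² = 0.055555556 + 0.44444444 = 0.5
E[Z] = 54.333333 + 0.5 = 54.833333

54.833333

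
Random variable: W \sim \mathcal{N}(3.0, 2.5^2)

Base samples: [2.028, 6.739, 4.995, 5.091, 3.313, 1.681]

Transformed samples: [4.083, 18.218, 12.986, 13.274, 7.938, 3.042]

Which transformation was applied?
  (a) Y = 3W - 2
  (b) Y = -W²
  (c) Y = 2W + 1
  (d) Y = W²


Checking option (a) Y = 3W - 2:
  W = 2.028 -> Y = 4.083 ✓
  W = 6.739 -> Y = 18.218 ✓
  W = 4.995 -> Y = 12.986 ✓
All samples match this transformation.

(a) 3W - 2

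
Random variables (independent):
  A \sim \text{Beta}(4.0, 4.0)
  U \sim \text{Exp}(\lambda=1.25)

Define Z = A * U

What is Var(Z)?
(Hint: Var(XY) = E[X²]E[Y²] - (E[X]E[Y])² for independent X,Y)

Var(XY) = E[X²]E[Y²] - (E[X]E[Y])²
E[A] = 0.5, Var(A) = 0.027777778
E[U] = 0.8, Var(U) = 0.64
E[A²] = 0.027777778 + 0.5² = 0.27777778
E[U²] = 0.64 + 0.8² = 1.28
Var(Z) = 0.27777778*1.28 - (0.5*0.8)²
= 0.35555556 - 0.16 = 0.19555556

0.19555556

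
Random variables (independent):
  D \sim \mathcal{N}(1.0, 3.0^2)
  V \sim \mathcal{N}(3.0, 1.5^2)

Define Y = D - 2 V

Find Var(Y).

For independent RVs: Var(aX + bY) = a²Var(X) + b²Var(Y)
Var(D) = 9
Var(V) = 2.25
Var(Y) = 1²*9 + (-2)²*2.25
= 1*9 + 4*2.25 = 18

18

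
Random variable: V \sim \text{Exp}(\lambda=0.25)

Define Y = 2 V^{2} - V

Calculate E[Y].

E[Y] = 2*E[V²] - 1*E[V]
E[V] = 4
E[V²] = Var(V) + (E[V])² = 16 + 16 = 32
E[Y] = 2*32 - 1*4 = 60

60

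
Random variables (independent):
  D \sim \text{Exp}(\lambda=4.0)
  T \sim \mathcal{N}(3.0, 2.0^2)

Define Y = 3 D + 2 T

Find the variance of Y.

For independent RVs: Var(aX + bY) = a²Var(X) + b²Var(Y)
Var(D) = 0.0625
Var(T) = 4
Var(Y) = 3²*0.0625 + 2²*4
= 9*0.0625 + 4*4 = 16.5625

16.5625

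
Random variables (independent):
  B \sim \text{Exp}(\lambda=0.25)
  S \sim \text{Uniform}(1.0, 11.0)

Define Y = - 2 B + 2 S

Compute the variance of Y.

For independent RVs: Var(aX + bY) = a²Var(X) + b²Var(Y)
Var(B) = 16
Var(S) = 8.3333333
Var(Y) = (-2)²*16 + 2²*8.3333333
= 4*16 + 4*8.3333333 = 97.333333

97.333333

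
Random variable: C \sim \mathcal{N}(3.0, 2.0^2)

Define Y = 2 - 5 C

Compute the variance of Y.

For Y = aC + b: Var(Y) = a² * Var(C)
Var(C) = 2.0^2 = 4
Var(Y) = (-5)² * 4 = 25 * 4 = 100

100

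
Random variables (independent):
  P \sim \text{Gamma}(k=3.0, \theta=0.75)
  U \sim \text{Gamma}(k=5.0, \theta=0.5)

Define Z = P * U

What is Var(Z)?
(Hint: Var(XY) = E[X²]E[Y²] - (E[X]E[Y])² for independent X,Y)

Var(XY) = E[X²]E[Y²] - (E[X]E[Y])²
E[P] = 2.25, Var(P) = 1.6875
E[U] = 2.5, Var(U) = 1.25
E[P²] = 1.6875 + 2.25² = 6.75
E[U²] = 1.25 + 2.5² = 7.5
Var(Z) = 6.75*7.5 - (2.25*2.5)²
= 50.625 - 31.640625 = 18.984375

18.984375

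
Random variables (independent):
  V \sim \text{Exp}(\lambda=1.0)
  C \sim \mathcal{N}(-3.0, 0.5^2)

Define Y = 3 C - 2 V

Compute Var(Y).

For independent RVs: Var(aX + bY) = a²Var(X) + b²Var(Y)
Var(V) = 1
Var(C) = 0.25
Var(Y) = (-2)²*1 + 3²*0.25
= 4*1 + 9*0.25 = 6.25

6.25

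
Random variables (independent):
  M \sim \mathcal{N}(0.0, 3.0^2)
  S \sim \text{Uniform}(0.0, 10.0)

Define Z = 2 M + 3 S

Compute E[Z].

E[Z] = 2*E[M] + 3*E[S]
E[M] = 0
E[S] = 5
E[Z] = 2*0 + 3*5 = 15

15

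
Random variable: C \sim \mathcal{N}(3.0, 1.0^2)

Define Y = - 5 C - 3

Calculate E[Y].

For Y = -5C - 3:
E[Y] = -5 * E[C] - 3
E[C] = 3.0 = 3
E[Y] = -5 * 3 - 3 = -18

-18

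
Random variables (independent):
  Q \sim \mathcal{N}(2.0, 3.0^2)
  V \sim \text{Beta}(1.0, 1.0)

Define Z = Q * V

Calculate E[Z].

For independent RVs: E[XY] = E[X]*E[Y]
E[Q] = 2
E[V] = 0.5
E[Z] = 2 * 0.5 = 1

1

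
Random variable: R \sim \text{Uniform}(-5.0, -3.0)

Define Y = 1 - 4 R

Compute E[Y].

For Y = -4R + 1:
E[Y] = -4 * E[R] + 1
E[R] = (-5 - 3)/2 = -4
E[Y] = -4 * (-4) + 1 = 17

17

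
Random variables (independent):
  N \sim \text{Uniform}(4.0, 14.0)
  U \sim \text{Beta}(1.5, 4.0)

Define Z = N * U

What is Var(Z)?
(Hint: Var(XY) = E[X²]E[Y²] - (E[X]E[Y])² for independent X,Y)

Var(XY) = E[X²]E[Y²] - (E[X]E[Y])²
E[N] = 9, Var(N) = 8.3333333
E[U] = 0.27272727, Var(U) = 0.03051494
E[N²] = 8.3333333 + 9² = 89.333333
E[U²] = 0.03051494 + 0.27272727² = 0.1048951
Var(Z) = 89.333333*0.1048951 - (9*0.27272727)²
= 9.3706294 - 6.0247934 = 3.345836

3.345836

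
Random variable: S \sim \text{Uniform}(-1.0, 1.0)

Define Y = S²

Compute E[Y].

E[S²] = Var(S) + (E[S])² = 0.33333333 + 0 = 0.33333333

0.33333333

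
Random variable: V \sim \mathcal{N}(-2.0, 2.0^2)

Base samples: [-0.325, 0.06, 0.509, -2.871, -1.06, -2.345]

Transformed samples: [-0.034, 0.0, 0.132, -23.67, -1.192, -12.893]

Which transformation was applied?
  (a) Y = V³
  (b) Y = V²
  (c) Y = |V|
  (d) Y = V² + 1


Checking option (a) Y = V³:
  V = -0.325 -> Y = -0.034 ✓
  V = 0.06 -> Y = 0.0 ✓
  V = 0.509 -> Y = 0.132 ✓
All samples match this transformation.

(a) V³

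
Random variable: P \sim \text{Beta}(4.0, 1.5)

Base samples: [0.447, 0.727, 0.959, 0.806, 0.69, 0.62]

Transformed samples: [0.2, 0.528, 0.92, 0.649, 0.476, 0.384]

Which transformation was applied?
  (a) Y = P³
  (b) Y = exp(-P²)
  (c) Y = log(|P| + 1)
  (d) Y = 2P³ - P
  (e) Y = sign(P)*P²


Checking option (e) Y = sign(P)*P²:
  P = 0.447 -> Y = 0.2 ✓
  P = 0.727 -> Y = 0.528 ✓
  P = 0.959 -> Y = 0.92 ✓
All samples match this transformation.

(e) sign(P)*P²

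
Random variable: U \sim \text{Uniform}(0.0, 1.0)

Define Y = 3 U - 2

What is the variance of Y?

For Y = aU + b: Var(Y) = a² * Var(U)
Var(U) = (1 - 0)^2/12 = 0.083333333
Var(Y) = 3² * 0.083333333 = 9 * 0.083333333 = 0.75

0.75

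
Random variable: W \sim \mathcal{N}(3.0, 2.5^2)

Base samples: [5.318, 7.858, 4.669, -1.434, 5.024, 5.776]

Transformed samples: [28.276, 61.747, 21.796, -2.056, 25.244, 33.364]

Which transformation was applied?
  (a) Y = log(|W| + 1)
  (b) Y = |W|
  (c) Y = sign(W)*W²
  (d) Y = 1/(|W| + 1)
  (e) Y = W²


Checking option (c) Y = sign(W)*W²:
  W = 5.318 -> Y = 28.276 ✓
  W = 7.858 -> Y = 61.747 ✓
  W = 4.669 -> Y = 21.796 ✓
All samples match this transformation.

(c) sign(W)*W²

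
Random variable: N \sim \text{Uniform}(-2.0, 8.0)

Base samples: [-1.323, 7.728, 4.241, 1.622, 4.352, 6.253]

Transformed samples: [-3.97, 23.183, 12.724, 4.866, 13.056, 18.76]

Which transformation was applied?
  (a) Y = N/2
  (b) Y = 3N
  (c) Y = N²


Checking option (b) Y = 3N:
  N = -1.323 -> Y = -3.97 ✓
  N = 7.728 -> Y = 23.183 ✓
  N = 4.241 -> Y = 12.724 ✓
All samples match this transformation.

(b) 3N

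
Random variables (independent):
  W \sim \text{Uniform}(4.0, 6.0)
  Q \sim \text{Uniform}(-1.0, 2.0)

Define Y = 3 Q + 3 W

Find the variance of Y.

For independent RVs: Var(aX + bY) = a²Var(X) + b²Var(Y)
Var(W) = 0.33333333
Var(Q) = 0.75
Var(Y) = 3²*0.33333333 + 3²*0.75
= 9*0.33333333 + 9*0.75 = 9.75

9.75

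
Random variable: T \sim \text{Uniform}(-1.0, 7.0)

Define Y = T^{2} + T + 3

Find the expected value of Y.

E[Y] = 1*E[T²] + 1*E[T] + 3
E[T] = 3
E[T²] = Var(T) + (E[T])² = 5.3333333 + 9 = 14.333333
E[Y] = 1*14.333333 + 1*3 + 3 = 20.333333

20.333333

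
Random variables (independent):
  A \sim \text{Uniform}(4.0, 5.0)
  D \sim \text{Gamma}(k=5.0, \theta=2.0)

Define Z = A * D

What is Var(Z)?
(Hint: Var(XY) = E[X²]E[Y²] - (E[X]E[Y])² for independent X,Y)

Var(XY) = E[X²]E[Y²] - (E[X]E[Y])²
E[A] = 4.5, Var(A) = 0.083333333
E[D] = 10, Var(D) = 20
E[A²] = 0.083333333 + 4.5² = 20.333333
E[D²] = 20 + 10² = 120
Var(Z) = 20.333333*120 - (4.5*10)²
= 2440 - 2025 = 415

415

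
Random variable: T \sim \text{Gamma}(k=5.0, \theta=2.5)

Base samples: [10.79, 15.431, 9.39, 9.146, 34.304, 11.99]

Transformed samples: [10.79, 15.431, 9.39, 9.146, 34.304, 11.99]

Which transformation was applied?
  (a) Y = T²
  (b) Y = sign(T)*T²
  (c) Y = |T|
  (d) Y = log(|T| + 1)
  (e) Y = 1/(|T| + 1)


Checking option (c) Y = |T|:
  T = 10.79 -> Y = 10.79 ✓
  T = 15.431 -> Y = 15.431 ✓
  T = 9.39 -> Y = 9.39 ✓
All samples match this transformation.

(c) |T|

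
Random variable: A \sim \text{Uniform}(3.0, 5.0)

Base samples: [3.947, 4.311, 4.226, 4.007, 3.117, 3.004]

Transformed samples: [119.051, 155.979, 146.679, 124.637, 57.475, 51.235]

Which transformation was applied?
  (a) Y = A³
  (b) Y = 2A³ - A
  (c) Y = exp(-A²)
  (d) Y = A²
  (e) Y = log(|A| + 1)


Checking option (b) Y = 2A³ - A:
  A = 3.947 -> Y = 119.051 ✓
  A = 4.311 -> Y = 155.979 ✓
  A = 4.226 -> Y = 146.679 ✓
All samples match this transformation.

(b) 2A³ - A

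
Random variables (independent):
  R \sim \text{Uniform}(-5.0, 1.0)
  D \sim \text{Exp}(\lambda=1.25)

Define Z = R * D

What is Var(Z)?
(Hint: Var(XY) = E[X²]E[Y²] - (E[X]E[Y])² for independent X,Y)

Var(XY) = E[X²]E[Y²] - (E[X]E[Y])²
E[R] = -2, Var(R) = 3
E[D] = 0.8, Var(D) = 0.64
E[R²] = 3 + (-2)² = 7
E[D²] = 0.64 + 0.8² = 1.28
Var(Z) = 7*1.28 - (-2*0.8)²
= 8.96 - 2.56 = 6.4

6.4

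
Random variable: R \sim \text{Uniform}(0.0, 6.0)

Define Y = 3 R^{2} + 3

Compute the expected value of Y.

E[Y] = 3*E[R²] + 3
E[R] = 3
E[R²] = Var(R) + (E[R])² = 3 + 9 = 12
E[Y] = 3*12 + 3 = 39

39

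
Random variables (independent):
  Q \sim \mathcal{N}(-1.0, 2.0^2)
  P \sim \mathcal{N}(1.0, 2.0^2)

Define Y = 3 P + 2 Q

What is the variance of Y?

For independent RVs: Var(aX + bY) = a²Var(X) + b²Var(Y)
Var(Q) = 4
Var(P) = 4
Var(Y) = 2²*4 + 3²*4
= 4*4 + 9*4 = 52

52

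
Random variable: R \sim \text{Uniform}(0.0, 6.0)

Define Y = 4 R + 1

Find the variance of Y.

For Y = aR + b: Var(Y) = a² * Var(R)
Var(R) = (6 - 0)^2/12 = 3
Var(Y) = 4² * 3 = 16 * 3 = 48

48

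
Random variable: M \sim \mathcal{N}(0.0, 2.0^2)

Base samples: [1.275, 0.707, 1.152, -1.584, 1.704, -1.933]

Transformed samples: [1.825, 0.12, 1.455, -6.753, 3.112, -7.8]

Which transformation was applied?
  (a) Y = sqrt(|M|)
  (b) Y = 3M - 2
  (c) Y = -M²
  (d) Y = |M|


Checking option (b) Y = 3M - 2:
  M = 1.275 -> Y = 1.825 ✓
  M = 0.707 -> Y = 0.12 ✓
  M = 1.152 -> Y = 1.455 ✓
All samples match this transformation.

(b) 3M - 2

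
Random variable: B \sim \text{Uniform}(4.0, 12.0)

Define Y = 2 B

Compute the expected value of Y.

For Y = 2B:
E[Y] = 2 * E[B]
E[B] = (4 + 12)/2 = 8
E[Y] = 2 * 8 = 16

16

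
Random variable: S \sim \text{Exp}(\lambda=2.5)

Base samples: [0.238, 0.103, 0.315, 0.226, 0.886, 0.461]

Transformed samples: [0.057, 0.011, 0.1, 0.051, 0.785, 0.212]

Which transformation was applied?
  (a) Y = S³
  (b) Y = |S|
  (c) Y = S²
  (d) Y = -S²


Checking option (c) Y = S²:
  S = 0.238 -> Y = 0.057 ✓
  S = 0.103 -> Y = 0.011 ✓
  S = 0.315 -> Y = 0.1 ✓
All samples match this transformation.

(c) S²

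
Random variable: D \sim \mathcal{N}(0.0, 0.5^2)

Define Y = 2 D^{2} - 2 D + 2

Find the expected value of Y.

E[Y] = 2*E[D²] - 2*E[D] + 2
E[D] = 0
E[D²] = Var(D) + (E[D])² = 0.25 + 0 = 0.25
E[Y] = 2*0.25 - 2*0 + 2 = 2.5

2.5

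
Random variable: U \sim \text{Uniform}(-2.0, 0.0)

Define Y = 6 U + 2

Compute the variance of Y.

For Y = aU + b: Var(Y) = a² * Var(U)
Var(U) = (0 + 2)^2/12 = 0.33333333
Var(Y) = 6² * 0.33333333 = 36 * 0.33333333 = 12

12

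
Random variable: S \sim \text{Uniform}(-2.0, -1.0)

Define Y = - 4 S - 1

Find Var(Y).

For Y = aS + b: Var(Y) = a² * Var(S)
Var(S) = (-1 + 2)^2/12 = 0.083333333
Var(Y) = (-4)² * 0.083333333 = 16 * 0.083333333 = 1.3333333

1.3333333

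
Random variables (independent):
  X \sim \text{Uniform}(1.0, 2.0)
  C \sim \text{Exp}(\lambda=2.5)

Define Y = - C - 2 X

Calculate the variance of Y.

For independent RVs: Var(aX + bY) = a²Var(X) + b²Var(Y)
Var(X) = 0.083333333
Var(C) = 0.16
Var(Y) = (-2)²*0.083333333 + (-1)²*0.16
= 4*0.083333333 + 1*0.16 = 0.49333333

0.49333333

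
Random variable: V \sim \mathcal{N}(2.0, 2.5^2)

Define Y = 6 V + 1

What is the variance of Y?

For Y = aV + b: Var(Y) = a² * Var(V)
Var(V) = 2.5^2 = 6.25
Var(Y) = 6² * 6.25 = 36 * 6.25 = 225

225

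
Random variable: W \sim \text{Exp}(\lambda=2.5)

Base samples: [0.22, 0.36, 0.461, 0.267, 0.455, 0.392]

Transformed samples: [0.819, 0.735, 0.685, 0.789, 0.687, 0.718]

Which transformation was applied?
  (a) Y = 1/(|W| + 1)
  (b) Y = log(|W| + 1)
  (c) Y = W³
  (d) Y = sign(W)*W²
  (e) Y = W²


Checking option (a) Y = 1/(|W| + 1):
  W = 0.22 -> Y = 0.819 ✓
  W = 0.36 -> Y = 0.735 ✓
  W = 0.461 -> Y = 0.685 ✓
All samples match this transformation.

(a) 1/(|W| + 1)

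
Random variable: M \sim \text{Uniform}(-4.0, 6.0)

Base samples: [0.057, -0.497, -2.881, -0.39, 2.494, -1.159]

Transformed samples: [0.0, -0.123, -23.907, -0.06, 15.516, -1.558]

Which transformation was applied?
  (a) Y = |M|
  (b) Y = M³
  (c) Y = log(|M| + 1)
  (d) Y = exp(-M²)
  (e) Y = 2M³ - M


Checking option (b) Y = M³:
  M = 0.057 -> Y = 0.0 ✓
  M = -0.497 -> Y = -0.123 ✓
  M = -2.881 -> Y = -23.907 ✓
All samples match this transformation.

(b) M³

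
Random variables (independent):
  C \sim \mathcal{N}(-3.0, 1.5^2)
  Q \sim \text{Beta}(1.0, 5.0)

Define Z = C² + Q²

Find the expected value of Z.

E[Z] = E[C²] + E[Q²]
E[C²] = Var(C) + E[C]² = 2.25 + 9 = 11.25
E[Q²] = Var(Q) + E[Q]² = 0.01984127 + 0.027777778 = 0.047619048
E[Z] = 11.25 + 0.047619048 = 11.297619

11.297619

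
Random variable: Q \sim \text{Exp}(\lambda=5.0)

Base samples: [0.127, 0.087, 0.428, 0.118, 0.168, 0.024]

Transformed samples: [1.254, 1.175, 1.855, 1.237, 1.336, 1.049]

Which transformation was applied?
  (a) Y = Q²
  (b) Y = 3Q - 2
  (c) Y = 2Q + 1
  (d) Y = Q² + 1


Checking option (c) Y = 2Q + 1:
  Q = 0.127 -> Y = 1.254 ✓
  Q = 0.087 -> Y = 1.175 ✓
  Q = 0.428 -> Y = 1.855 ✓
All samples match this transformation.

(c) 2Q + 1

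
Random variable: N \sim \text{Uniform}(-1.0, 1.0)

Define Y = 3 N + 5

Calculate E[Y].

For Y = 3N + 5:
E[Y] = 3 * E[N] + 5
E[N] = (-1 + 1)/2 = 0
E[Y] = 3 * 0 + 5 = 5

5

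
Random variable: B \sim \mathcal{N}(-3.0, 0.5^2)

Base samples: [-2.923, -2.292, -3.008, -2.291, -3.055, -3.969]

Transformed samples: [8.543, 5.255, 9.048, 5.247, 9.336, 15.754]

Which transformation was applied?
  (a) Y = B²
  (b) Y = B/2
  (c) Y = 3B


Checking option (a) Y = B²:
  B = -2.923 -> Y = 8.543 ✓
  B = -2.292 -> Y = 5.255 ✓
  B = -3.008 -> Y = 9.048 ✓
All samples match this transformation.

(a) B²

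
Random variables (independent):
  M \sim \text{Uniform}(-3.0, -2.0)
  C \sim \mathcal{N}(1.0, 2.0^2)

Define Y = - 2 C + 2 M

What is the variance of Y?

For independent RVs: Var(aX + bY) = a²Var(X) + b²Var(Y)
Var(M) = 0.083333333
Var(C) = 4
Var(Y) = 2²*0.083333333 + (-2)²*4
= 4*0.083333333 + 4*4 = 16.333333

16.333333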